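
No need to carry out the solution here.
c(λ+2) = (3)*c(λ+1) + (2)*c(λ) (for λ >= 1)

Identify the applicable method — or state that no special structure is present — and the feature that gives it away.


Best approach: the characteristic-root method — because shifting λ leaves the equation's coefficients unchanged, exponential trials reduce it to algebra.


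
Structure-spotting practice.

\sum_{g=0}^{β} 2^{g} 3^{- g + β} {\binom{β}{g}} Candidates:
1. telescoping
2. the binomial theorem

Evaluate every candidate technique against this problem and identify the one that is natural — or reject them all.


Technique: the binomial theorem — the summand is term g of a binomial expansion in 2 and 3; the whole sum is a single power.
- telescoping — the terms as presented offer no neighboring cancellation — a telescoping rewrite may exist, but the displayed structure does not hand one over.
- the binomial theorem: applicable, and directly so.


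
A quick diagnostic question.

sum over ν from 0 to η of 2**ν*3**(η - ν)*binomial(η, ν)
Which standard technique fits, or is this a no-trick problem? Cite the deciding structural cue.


Technique: the binomial theorem — the summand is term ν of a binomial expansion in 2 and 3; the whole sum is a single power.


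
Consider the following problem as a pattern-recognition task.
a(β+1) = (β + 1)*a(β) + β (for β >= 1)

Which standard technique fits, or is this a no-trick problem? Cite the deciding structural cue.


Method: a summation factor — first-order, linear, moving coefficient β + 1: the discrete analogue of an integrating factor handles it.


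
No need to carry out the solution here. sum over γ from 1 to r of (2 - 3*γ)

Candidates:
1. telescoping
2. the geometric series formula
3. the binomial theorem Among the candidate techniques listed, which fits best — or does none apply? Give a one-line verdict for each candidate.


Method: no special technique — this is bookkeeping, not technique: standard formulas for sums of constant-multiple powers of γ apply termwise.
- telescoping: in the displayed form, no term reappears at a neighboring index to cancel against.
- the geometric series formula — there is no constant term-to-term ratio.
- the binomial theorem — the terms do not reassemble into a binomial power.


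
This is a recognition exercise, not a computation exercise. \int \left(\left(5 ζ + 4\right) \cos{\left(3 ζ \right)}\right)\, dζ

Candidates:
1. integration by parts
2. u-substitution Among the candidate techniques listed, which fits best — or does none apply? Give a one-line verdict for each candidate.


Technique: integration by parts — a polynomial factor 5 ζ + 4 multiplies \cos{\left(3 ζ \right)}; differentiating 5 ζ + 4 lowers its degree while \cos{\left(3 ζ \right)} integrates cleanly, so parts wins.
- integration by parts: yes, a natural case for it.
- u-substitution — no subexpression of the integrand serves as a whole-integral substitution inner — individual terms may offer their own, but none carries its derivative as a factor of the full integrand; a working change of variable would have to be constructed from outside the expression.


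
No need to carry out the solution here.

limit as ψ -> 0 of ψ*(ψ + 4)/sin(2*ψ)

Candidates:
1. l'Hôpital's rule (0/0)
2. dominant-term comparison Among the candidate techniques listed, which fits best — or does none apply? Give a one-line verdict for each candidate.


Diagnosis: l'Hôpital's rule (0/0) — substituting 0 gives 0 over 0; differentiate top and bottom once and re-evaluate. Known elementary limits would finish this too — the rule just bypasses the case analysis.
- l'Hôpital's rule (0/0) — yes — fits the structure here.
- dominant-term comparison: leading-power comparison does not apply to this form.


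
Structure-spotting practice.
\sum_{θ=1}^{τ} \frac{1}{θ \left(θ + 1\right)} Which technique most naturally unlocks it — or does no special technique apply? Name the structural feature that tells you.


Diagnosis: telescoping — poles of \frac{1}{θ \left(θ + 1\right)} differ by an integer, the telltale of a telescoping partial-fraction sum.


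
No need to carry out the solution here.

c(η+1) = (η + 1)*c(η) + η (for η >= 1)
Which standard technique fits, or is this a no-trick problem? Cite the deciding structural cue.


Technique: a summation factor — one-term recursion with variable weight η + 1 is solved by product normalization, not by root-finding.


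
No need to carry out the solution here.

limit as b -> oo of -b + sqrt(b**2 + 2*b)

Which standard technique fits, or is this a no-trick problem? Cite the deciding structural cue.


Best approach: conjugate multiplication — the difference sqrt(b**2 + 2*b) - b is an ∞ − ∞ stalemate; its conjugate partner breaks the tie.


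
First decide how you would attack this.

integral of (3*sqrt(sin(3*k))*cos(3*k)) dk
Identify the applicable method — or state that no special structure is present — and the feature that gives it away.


Best approach: u-substitution — structure check: outer function, inner expression sin(3*k), inner derivative as a factor — the classic u = sin(3*k) pattern.


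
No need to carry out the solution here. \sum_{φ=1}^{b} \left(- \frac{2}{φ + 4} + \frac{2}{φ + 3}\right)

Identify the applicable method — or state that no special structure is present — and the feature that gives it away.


Method: telescoping — each term adds \frac{2}{φ + 3} and subtracts the same expression advanced one index; that subtracted piece cancels against the next term's added copy — only the boundary terms survive.


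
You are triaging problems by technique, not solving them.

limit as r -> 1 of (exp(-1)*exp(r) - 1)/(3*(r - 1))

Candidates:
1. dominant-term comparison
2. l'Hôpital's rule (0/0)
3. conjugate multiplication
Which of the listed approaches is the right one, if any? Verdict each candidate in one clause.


Diagnosis: l'Hôpital's rule (0/0) — substituting 1 gives 0 over 0; differentiate top and bottom once and re-evaluate. Expanding numerator and denominator to first order gives the same value — the rule automates exactly that.
- dominant-term comparison: no dominant power emerges to decide the limit by degree comparison.
- l'Hôpital's rule (0/0): applicable, and directly so.
- conjugate multiplication: there are no radicals in tension whose conjugate would simplify matters.


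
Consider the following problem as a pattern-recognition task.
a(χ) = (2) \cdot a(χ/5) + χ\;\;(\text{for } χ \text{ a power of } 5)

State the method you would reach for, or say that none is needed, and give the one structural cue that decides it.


Diagnosis: the master substitution — the argument contracts 5-fold per step: reindex χ exponentially and solve the linear recurrence in the new index.


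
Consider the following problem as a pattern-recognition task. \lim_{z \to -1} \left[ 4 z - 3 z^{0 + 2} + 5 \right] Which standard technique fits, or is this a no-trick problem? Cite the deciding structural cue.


Best approach: no special technique — the expression is continuous at the evaluation point — substitute directly; no indeterminate form appears.


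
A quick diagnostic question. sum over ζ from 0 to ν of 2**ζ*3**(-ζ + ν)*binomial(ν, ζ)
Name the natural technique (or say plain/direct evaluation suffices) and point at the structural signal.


Diagnosis: the binomial theorem — binomial coefficients against complementary powers of 2 and 3: recognize the binomial expansion and resum.


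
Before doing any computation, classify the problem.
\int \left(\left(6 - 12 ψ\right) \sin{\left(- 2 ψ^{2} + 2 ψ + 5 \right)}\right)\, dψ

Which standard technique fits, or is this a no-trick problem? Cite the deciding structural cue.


Method: u-substitution — the only nontrivial dependence routes through - 2 ψ^{2} + 2 ψ + 5, whose derivative supplies the leftover factor up to a constant multiple — u = - 2 ψ^{2} + 2 ψ + 5 flattens it.


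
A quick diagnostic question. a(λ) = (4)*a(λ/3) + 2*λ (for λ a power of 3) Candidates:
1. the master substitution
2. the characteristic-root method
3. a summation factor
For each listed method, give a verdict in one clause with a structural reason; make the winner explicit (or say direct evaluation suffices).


Verdict: the master substitution — the index is divided (λ/3), not shifted — substitute λ = 3^m to straighten it into a shift recurrence.
- the master substitution — a fit — the right tool for this form.
- the characteristic-root method — a divided-index call is not the fixed-shift linear shape that characteristic roots solve.
- a summation factor: the recursion divides its index rather than shifting it — there is no previous-term chain for a summation factor to telescope.


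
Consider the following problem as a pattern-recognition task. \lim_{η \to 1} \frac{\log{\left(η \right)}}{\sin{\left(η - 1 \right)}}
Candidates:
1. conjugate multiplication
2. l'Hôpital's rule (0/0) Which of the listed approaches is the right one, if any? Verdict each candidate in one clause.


Method: l'Hôpital's rule (0/0) — the 0/0 form at 1 is the signature situation for l'Hôpital's rule. The standard small-argument limits would also carry it; the rule is the systematic route.
- conjugate multiplication — rationalization has no target — no divergent radical difference appears.
- l'Hôpital's rule (0/0) — a fit — the right tool for this form.


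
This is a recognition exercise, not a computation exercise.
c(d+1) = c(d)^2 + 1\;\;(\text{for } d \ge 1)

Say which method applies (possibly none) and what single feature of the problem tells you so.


Method: no special technique — no ansatz, no master substitution, no summation factor survives the nonlinearity here.


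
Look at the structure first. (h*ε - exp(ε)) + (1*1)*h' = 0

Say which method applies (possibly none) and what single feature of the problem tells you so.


Verdict: a linear integrating factor — the equation is linear in h with coefficient ε; multiplying by the integrating factor exp(∫ε) makes the left side a perfect derivative.


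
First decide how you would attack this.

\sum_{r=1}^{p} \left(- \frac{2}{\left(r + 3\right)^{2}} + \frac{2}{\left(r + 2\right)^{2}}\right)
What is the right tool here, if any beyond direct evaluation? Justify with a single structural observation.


Diagnosis: telescoping — the summand is \frac{2}{\left(r + 2\right)^{2}} minus the same expression shifted by one, so consecutive terms cancel in pairs.


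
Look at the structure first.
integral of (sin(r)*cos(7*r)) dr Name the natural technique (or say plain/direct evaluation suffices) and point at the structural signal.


Verdict: a trigonometric identity — split sin(r)*cos(7*r) with the angle-addition identities: the resulting sum integrates term by term.


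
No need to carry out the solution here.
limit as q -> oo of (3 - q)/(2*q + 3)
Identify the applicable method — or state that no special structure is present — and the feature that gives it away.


Diagnosis: dominant-term comparison — as q grows, only the highest-degree terms matter — compare leading terms and read the limit off. Differentiating the expression as a single quotient would eventually settle it as well; matching dominant growth settles it immediately.


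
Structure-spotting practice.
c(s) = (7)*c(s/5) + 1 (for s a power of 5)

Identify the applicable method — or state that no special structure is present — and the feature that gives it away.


Method: the master substitution — the argument shrinks by the factor 5, so measure the index on a logarithmic scale and the recursion becomes a shift.


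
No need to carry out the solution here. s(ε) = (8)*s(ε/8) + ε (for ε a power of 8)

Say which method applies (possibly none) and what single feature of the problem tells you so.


Best approach: the master substitution — divide-the-index recursion (ε/8 inside the call) straightens out once the index is rewritten as 8^m.


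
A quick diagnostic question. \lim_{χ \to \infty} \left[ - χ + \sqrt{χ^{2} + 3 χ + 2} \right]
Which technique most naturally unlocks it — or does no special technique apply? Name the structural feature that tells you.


Best approach: conjugate multiplication — the difference \sqrt{χ^{2} + 3 χ + 2} - χ is an ∞ − ∞ stalemate; its conjugate partner breaks the tie.


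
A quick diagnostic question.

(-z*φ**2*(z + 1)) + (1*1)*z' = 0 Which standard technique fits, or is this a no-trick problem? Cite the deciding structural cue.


Method: separation of variables — all dependence on the two variables factors apart, the defining separable shape. This doubles as a Bernoulli equation in the unknown as written; dividing and integrating works on it directly.


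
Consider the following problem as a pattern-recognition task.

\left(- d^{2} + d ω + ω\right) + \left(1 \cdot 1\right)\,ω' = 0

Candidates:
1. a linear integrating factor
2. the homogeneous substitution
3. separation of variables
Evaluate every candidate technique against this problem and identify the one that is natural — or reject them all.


Diagnosis: a linear integrating factor — linear in the unknown with genuine forcing: multiply through by the exponential of the integrated coefficient and the left side closes into one derivative.
- a linear integrating factor — applies; the problem has the shape this method handles.
- the homogeneous substitution — rescaling both variables together changes the slope, so no ratio substitution collapses it.
- separation of variables — the two dependences are entangled, not a clean product of one-variable pieces.


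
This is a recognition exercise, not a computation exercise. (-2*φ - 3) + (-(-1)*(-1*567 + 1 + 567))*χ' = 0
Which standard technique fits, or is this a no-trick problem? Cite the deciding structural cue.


Verdict: no special technique — with χ absent the equation is not coupled at all: direct integration in φ.


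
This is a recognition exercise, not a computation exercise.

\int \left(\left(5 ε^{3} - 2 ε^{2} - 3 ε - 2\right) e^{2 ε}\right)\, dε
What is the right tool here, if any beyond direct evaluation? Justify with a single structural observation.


Technique: integration by parts — differentiate 5 ε^{3} - 2 ε^{2} - 3 ε - 2, integrate e^{2 ε}: each pass lowers the polynomial degree, so parts terminates.


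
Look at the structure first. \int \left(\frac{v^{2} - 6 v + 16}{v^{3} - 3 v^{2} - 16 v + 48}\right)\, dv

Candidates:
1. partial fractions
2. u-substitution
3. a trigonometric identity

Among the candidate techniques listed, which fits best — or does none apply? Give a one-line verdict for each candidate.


Best approach: partial fractions — each factor of v^{3} - 3 v^{2} - 16 v + 48 owns one elementary piece of the integrand — separate them and integrate piecewise.
- partial fractions: yes, a natural case for it.
- u-substitution — no subexpression of the integrand pairs with its own derivative as a factor — individual terms may offer their own substitutions, but any change of variable covering the whole integral would have to be constructed from outside the expression.
- a trigonometric identity — with no trigonometric functions present, identity rewriting has no target.


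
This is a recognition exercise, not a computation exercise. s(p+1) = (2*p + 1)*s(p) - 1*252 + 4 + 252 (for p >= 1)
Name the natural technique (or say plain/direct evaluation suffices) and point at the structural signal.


Diagnosis: a summation factor — normalize by the running product of 2*p + 1: the left side becomes a difference, and differences sum.


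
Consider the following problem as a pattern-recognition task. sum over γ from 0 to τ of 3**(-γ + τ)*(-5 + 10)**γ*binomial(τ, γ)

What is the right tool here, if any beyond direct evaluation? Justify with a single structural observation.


Verdict: the binomial theorem — terms weighting binomial(τ, γ) against matched powers of (-5 + 10) and 3 reassemble into ((-5 + 10) + 3)^τ by the binomial theorem.


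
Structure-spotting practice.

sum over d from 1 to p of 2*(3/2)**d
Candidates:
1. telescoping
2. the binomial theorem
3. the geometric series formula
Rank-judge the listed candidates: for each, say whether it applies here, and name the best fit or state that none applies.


Diagnosis: the geometric series formula — each summand is the previous one scaled by 3/2; that constant multiplier is itself the geometric structure.
- telescoping — the terms as presented offer no neighboring cancellation — a telescoping rewrite may exist, but the displayed structure does not hand one over.
- the binomial theorem: the summand does not match any term pattern of an expanded binomial power.
- the geometric series formula — applies; the problem has the shape this method handles.


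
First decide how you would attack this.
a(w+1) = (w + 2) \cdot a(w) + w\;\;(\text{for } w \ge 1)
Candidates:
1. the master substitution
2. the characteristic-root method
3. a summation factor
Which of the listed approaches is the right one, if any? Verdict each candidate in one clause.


Best approach: a summation factor — with the index-dependent coefficient w + 2, dividing by the cumulative product turns the left side into a pure difference.
- the master substitution: this is shift-type recursion, outside the divide-and-conquer template.
- the characteristic-root method: the coefficients vary with the index, breaking the constant-coefficient structure the method needs.
- a summation factor — applies; the problem has the shape this method handles.


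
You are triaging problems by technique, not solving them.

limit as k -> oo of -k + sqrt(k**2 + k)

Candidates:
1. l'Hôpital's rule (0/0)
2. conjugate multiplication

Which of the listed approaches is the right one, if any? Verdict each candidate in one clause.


Method: conjugate multiplication — an infinity-minus-infinity difference with a surviving radical — multiply by the conjugate to cancel the divergence.
- l'Hôpital's rule (0/0) — no quotient structure at all: the clash is ∞ minus ∞, which rationalizing converts into a tractable ratio.
- conjugate multiplication — applicable, and directly so.


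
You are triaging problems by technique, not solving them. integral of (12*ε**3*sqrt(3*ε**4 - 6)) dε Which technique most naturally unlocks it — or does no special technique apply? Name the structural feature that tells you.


Verdict: u-substitution — structure check: outer function, inner expression 3*ε**4 - 6, inner derivative as a factor — the classic u = 3*ε**4 - 6 pattern.


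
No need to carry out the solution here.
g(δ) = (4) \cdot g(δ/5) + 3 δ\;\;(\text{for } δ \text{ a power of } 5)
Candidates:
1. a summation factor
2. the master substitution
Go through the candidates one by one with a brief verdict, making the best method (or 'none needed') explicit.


Best approach: the master substitution — treat m = log base 5 of δ as the new clock: one recursion step advances m by one while δ scales by 5.
- a summation factor: a divided-index call is outside the fixed-shift first-order family a summation factor normalizes.
- the master substitution: applies; the problem has the shape this method handles.


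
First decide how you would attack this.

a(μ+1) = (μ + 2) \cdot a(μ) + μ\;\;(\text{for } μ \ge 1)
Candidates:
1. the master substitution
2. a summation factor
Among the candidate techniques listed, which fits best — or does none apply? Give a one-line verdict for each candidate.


Verdict: a summation factor — it is first-order linear but the coefficient μ + 2 depends on the index, so multiply through by a summation factor to telescope it.
- the master substitution — the recursion steps by a constant offset, so exponential reindexing is pointless.
- a summation factor: yes, a natural case for it.


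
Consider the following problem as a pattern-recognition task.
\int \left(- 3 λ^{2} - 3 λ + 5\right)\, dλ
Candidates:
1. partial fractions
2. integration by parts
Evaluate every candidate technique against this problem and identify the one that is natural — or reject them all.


Diagnosis: no special technique — a term-by-term power-rule job in λ; no substitution or rearrangement earns its keep here.
- partial fractions: the expression is not a ratio of polynomials that decomposes further.
- integration by parts: splitting off a factor buys nothing — the integrand integrates directly without parts.


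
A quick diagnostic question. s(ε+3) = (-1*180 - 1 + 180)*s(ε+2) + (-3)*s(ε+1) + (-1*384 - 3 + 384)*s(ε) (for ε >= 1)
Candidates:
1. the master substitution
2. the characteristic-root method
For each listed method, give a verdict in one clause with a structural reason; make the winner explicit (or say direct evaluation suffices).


Technique: the characteristic-root method — every coefficient is a fixed number and the forcing is zero — substitute r^ε and read off the root equation.
- the master substitution: no fixed divisor shrinks the index between calls.
- the characteristic-root method — yes, a natural case for it.


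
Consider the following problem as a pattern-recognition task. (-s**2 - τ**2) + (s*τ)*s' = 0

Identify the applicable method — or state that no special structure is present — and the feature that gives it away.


Method: the homogeneous substitution — the slope's numerator and denominator share total degree; set v = s/τ and the equation drops to separable form. This doubles as a Bernoulli equation in the unknown as written; the homogeneous route needs no setup at all.


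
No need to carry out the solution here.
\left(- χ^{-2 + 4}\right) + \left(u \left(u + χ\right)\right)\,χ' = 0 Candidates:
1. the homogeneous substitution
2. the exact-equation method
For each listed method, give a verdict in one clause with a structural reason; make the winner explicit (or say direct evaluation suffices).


Best approach: the homogeneous substitution — scaling u and χ together leaves the slope fixed — it depends only on χ/u, so substitute the ratio. This can also be massaged into Bernoulli form (the roles of the variables may need exchanging); the homogeneous substitution avoids that setup.
- the homogeneous substitution: applicable, and directly so.
- the exact-equation method: the cross partial derivatives disagree, so no single potential exists.


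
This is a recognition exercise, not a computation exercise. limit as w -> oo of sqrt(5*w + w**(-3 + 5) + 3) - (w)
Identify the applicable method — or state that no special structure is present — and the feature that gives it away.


Verdict: conjugate multiplication — neither sqrt(5*w + w**(-3 + 5) + 3) nor w converges alone, so rewrite their difference as a conjugate-rationalized quotient first.


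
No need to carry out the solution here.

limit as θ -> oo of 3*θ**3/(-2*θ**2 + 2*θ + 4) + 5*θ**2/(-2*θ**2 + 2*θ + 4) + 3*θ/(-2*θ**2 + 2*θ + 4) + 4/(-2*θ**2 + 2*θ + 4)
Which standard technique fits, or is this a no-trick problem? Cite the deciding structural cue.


Diagnosis: dominant-term comparison — as θ grows, only the highest-degree terms matter — compare leading terms and read the limit off. Differentiating the expression as a single quotient would eventually settle it as well; matching dominant growth settles it immediately.


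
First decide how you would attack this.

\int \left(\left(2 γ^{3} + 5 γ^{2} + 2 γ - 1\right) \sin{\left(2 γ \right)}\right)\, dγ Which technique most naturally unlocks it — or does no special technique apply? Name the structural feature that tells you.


Method: integration by parts — a polynomial factor 2 γ^{3} + 5 γ^{2} + 2 γ - 1 multiplies \sin{\left(2 γ \right)}; differentiating 2 γ^{3} + 5 γ^{2} + 2 γ - 1 lowers its degree while \sin{\left(2 γ \right)} integrates cleanly, so parts wins.


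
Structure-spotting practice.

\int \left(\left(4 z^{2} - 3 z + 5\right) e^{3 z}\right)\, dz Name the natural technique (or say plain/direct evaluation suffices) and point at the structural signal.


Method: integration by parts — the integrand splits as 4 z^{2} - 3 z + 5 times e^{3 z} — repeatedly differentiating the polynomial part kills it, which is the parts ladder.


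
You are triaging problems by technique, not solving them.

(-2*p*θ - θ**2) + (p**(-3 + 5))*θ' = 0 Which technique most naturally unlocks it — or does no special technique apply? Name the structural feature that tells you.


Diagnosis: the homogeneous substitution — the slope's numerator and denominator share total degree; set v = θ/p and the equation drops to separable form. This doubles as a Bernoulli equation in the unknown as written; the homogeneous route needs no setup at all.


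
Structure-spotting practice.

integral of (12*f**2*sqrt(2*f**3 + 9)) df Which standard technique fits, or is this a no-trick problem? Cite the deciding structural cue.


Verdict: u-substitution — spotting that 12*f**2 is a constant multiple of the derivative of 2*f**3 + 9 is the key observation — substitute u = 2*f**3 + 9 and the integral becomes one-dimensional in u.


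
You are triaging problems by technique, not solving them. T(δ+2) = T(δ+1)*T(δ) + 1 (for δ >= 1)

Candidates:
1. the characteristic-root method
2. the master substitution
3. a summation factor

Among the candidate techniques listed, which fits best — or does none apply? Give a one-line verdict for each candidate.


Technique: no special technique — the update rule curves (it is not linear in the unknown sequence), so no superposition-based closed form attaches — iterate or study it directly.
- the characteristic-root method — the recursion is nonlinear in the sequence values, so no linear-modes ansatz applies.
- the master substitution — with no divided-index recursive call, reindexing by powers of a base buys nothing.
- a summation factor: the recursion is nonlinear — outside the first-order linear family a summation factor addresses.


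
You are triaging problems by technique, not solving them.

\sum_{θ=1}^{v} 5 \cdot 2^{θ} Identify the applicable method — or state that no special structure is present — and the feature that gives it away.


Verdict: the geometric series formula — check a ratio of consecutive terms: it is 2, independent of the index, so the geometric formula closes the sum.


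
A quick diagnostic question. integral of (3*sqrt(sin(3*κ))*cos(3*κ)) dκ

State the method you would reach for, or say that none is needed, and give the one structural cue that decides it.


Diagnosis: u-substitution — collected, the integrand has one factor that is, up to a constant, the derivative of an inner expression the rest depends on — substitute for that inner expression.


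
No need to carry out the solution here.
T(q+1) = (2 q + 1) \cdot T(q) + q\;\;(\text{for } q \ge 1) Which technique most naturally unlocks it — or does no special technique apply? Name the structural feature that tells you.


Verdict: a summation factor — normalize by the running product of 2 q + 1: the left side becomes a difference, and differences sum.


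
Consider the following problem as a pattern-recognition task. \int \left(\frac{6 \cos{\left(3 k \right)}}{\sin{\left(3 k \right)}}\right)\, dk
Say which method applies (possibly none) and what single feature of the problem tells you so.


Technique: u-substitution — read it as f(\sin{\left(3 k \right)}) times a constant multiple of d(\sin{\left(3 k \right)}): one substitution, u = \sin{\left(3 k \right)}, finishes it.


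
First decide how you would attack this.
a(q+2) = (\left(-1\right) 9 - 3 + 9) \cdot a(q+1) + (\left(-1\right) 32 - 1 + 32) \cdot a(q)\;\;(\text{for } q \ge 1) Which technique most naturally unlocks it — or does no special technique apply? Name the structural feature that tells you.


Best approach: the characteristic-root method — because shifting q leaves the equation's coefficients unchanged, exponential trials reduce it to algebra.


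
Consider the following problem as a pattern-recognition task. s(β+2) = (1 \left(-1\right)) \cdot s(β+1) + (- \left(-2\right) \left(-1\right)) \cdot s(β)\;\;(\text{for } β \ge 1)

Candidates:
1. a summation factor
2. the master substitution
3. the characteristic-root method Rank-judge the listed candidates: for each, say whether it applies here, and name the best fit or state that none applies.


Verdict: the characteristic-root method — try a geometric ansatz r^β: constant coefficients turn the recurrence into one polynomial equation in r.
- a summation factor — the recurrence reaches back more than one step, outside the first-order family a summation factor normalizes.
- the master substitution: the recursion shifts the index rather than dividing it.
- the characteristic-root method — a fit — the right tool for this form.


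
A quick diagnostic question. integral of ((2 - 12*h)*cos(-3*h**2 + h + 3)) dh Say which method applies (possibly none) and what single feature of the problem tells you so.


Method: u-substitution — collected, the integrand has one factor that is, up to a constant, the derivative of an inner expression the rest depends on — substitute for that inner expression.


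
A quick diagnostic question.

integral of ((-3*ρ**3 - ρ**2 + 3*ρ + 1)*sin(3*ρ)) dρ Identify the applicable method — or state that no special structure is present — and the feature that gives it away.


Method: integration by parts — a polynomial -3*ρ**3 - ρ**2 + 3*ρ + 1 against the kernel sin(3*ρ) is the signature bounded-ladder case for integration by parts.


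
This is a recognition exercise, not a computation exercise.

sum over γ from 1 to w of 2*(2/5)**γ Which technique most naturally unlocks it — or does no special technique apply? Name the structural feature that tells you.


Method: the geometric series formula — each summand is the previous one scaled by 2/5; that constant multiplier is itself the geometric structure.


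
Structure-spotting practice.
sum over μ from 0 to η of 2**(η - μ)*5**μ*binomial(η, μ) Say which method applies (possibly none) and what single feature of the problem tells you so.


Verdict: the binomial theorem — binomial(η, μ) weighting matched powers of 5 and 2 is the expanded form of (5 + 2)^η — fold it back up.


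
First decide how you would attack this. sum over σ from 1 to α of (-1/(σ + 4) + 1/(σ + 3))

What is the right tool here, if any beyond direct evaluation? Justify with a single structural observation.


Technique: telescoping — this sum is a zipper: each term contributes 1/(σ + 3) and removes the next index's value, which the following term puts back, closing term by term.


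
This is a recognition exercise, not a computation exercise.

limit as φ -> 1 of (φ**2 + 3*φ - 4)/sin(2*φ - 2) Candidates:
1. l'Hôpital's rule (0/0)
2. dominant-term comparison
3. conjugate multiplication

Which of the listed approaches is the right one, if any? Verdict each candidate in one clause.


Verdict: l'Hôpital's rule (0/0) — both numerator and denominator vanish at 1: the genuine 0/0 indeterminate that l'Hôpital exists for. The standard small-argument limits would also carry it; the rule is the systematic route.
- l'Hôpital's rule (0/0): applicable, and directly so.
- dominant-term comparison: this is not a rational comparison of growth rates at infinity.
- conjugate multiplication — no difference of divergent radicals appears, so rationalizing has nothing to cancel.


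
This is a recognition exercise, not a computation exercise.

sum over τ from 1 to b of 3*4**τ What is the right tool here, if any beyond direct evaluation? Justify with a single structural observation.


Method: the geometric series formula — consecutive terms stand in a fixed index-free ratio — the geometric sum formula closes it.


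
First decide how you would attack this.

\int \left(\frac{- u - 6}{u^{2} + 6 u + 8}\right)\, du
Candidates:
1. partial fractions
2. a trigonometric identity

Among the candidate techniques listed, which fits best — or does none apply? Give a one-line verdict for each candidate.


Best approach: partial fractions — the bottom factors while the top stays lower-degree — split into simple fractions and integrate piece by piece.
- partial fractions: yes, a natural case for it.
- a trigonometric identity — with no trigonometric functions present, identity rewriting has no target.


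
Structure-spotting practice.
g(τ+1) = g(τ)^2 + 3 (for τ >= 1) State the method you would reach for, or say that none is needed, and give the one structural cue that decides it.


Diagnosis: no special technique — the unknown enters the rule nonlinearly, not as a weighted sum — no linear method is even well-posed.


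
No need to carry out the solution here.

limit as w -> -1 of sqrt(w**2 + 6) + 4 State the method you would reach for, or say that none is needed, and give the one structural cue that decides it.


Verdict: no special technique — nothing blocks direct substitution at -1: plug in and finish.


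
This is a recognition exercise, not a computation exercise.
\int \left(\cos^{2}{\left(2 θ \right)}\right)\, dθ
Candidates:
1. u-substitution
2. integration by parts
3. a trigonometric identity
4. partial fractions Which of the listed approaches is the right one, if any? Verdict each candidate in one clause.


Best approach: a trigonometric identity — apply power reduction to \cos^{2}{\left(2 θ \right)}; each application halves the trigonometric degree.
- u-substitution — no subexpression of the integrand serves as a whole-integral substitution inner — individual terms may offer their own, but none carries its derivative as a factor of the full integrand; a working change of variable would have to be constructed from outside the expression.
- integration by parts: not the natural route: no polynomial-kernel product appears — a recursive parts reduction of the trigonometric product exists, but the identity rewrite is direct.
- a trigonometric identity — yes, a natural case for it.
- partial fractions: there is no rational-function structure to decompose.


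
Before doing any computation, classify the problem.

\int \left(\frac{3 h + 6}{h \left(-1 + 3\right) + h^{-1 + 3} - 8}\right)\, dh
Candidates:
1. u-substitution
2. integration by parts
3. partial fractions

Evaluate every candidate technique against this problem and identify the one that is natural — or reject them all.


Best approach: partial fractions — a proper rational integrand whose denominator splits into simpler factors — decompose into partial fractions first.
- u-substitution: no subexpression of the integrand serves as a whole-integral substitution inner — individual terms may offer their own, but none carries its derivative as a factor of the full integrand; a working change of variable would have to be constructed from outside the expression.
- integration by parts — there is no nonconstant-polynomial-times-kernel split with an exp, sine, cosine (degree-1 argument), or logarithm partner.
- partial fractions — yes, a natural case for it.


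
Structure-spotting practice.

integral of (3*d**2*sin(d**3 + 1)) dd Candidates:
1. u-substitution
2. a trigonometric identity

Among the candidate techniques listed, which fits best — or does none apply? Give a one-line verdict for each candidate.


Method: u-substitution — collected, the integrand has one factor that is, up to a constant, the derivative of an inner expression the rest depends on — substitute for that inner expression.
- u-substitution — yes, a natural case for it.
- a trigonometric identity — the trigonometric factor has no even power to reduce and no cross-frequency product to convert — the standard power-reduction and product-to-sum identities do not engage it.


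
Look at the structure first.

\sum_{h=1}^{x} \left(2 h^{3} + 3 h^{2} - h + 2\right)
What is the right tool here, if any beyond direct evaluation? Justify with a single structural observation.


Best approach: no special technique — no cancellation, no constant ratio, no binomial weights — just polynomial terms summed directly.


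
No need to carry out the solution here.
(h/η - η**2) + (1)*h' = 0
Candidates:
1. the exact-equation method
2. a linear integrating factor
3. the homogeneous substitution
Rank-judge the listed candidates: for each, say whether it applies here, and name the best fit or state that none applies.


Best approach: a linear integrating factor — the unknown enters only to the first power against a nonzero forcing term — the integrating-factor template applies directly.
- the exact-equation method: no potential function has this form as its differential, as written.
- a linear integrating factor: applies; the problem has the shape this method handles.
- the homogeneous substitution — the ratio substitution does not collapse this equation.


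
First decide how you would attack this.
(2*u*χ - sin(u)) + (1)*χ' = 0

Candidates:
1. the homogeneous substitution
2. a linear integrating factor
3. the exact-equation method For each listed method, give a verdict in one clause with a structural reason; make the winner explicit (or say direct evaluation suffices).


Verdict: a linear integrating factor — first power of χ, nonzero forcing: the integrating-factor recipe applies verbatim with p = 2*u.
- the homogeneous substitution — the slope does not depend on the ratio of the variables alone.
- a linear integrating factor: yes — fits the structure here.
- the exact-equation method — the mixed partial derivatives differ, so the left side is not a total differential.


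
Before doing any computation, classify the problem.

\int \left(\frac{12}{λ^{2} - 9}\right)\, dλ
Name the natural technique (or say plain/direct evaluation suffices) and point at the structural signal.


Verdict: partial fractions — once λ^{2} - 9 is factored, each root contributes a simple-fraction term; integrate them one at a time.


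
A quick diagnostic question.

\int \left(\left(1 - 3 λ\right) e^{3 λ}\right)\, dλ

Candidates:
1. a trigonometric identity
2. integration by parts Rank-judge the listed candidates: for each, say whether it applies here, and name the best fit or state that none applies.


Method: integration by parts — 1 - 3 λ dies after finitely many derivatives while e^{3 λ} cycles under integration — the tabular/parts setup.
- a trigonometric identity — there is no trigonometric structure at all — the integrand carries no sine or cosine to rewrite.
- integration by parts: yes, a natural case for it.


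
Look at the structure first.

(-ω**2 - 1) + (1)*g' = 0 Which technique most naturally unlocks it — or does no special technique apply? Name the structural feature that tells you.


Best approach: no special technique — solved for the derivative, no g appears — this is antidifferentiation in ω wearing ODE clothing.


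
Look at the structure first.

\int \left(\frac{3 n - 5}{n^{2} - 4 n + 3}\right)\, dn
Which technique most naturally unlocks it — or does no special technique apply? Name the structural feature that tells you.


Technique: partial fractions — rational integrand, reducible denominator n^{2} - 4 n + 3: decompose first, integrate second.


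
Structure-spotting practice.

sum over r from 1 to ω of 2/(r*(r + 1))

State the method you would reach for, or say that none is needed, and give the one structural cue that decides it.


Diagnosis: telescoping — the denominator's roots in 2/(r*(r + 1)) sit an integer apart: decomposition produces a self-cancelling chain.


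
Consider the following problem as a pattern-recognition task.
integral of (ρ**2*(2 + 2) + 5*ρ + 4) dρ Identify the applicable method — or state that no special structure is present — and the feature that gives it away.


Method: no special technique — a term-by-term power-rule job in ρ; no substitution or rearrangement earns its keep here.
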